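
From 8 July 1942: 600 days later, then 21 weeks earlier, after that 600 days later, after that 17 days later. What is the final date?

June 12, 1945

Advancing 600 days from July 8, 1942:
July has 31 days, so 31 − 8 = 23 days remain after July 8, 1942; 600 − 23 = 577 left.
August 1942 has 31 days: 577 − 31 = 546 left.
September 1942 has 30 days: 546 − 30 = 516 left.
October 1942 has 31 days: 516 − 31 = 485 left.
November 1942 has 30 days: 485 − 30 = 455 left.
December 1942 has 31 days: 455 − 31 = 424 left.
January 1943 has 31 days: 424 − 31 = 393 left.
February 1943 has 28 days (1943 is not a leap year): 393 − 28 = 365 left.
March 1943 has 31 days: 365 − 31 = 334 left.
April 1943 has 30 days: 334 − 30 = 304 left.
May 1943 has 31 days: 304 − 31 = 273 left.
June 1943 has 30 days: 273 − 30 = 243 left.
July 1943 has 31 days: 243 − 31 = 212 left.
August 1943 has 31 days: 212 − 31 = 181 left.
September 1943 has 30 days: 181 − 30 = 151 left.
October 1943 has 31 days: 151 − 31 = 120 left.
November 1943 has 30 days: 120 − 30 = 90 left.
December 1943 has 31 days: 90 − 31 = 59 left.
January 1944 has 31 days: 59 − 31 = 28 left.
28 days into February 1944 → February 28, 1944.
Subtracting 21 weeks (= 147 days) from February 28, 1944:
Going back 28 days from February 28, 1944 reaches the end of the previous month; 147 − 28 = 119 left.
January 1944 has 31 days: 119 − 31 = 88 left.
December 1943 has 31 days: 88 − 31 = 57 left.
November 1943 has 30 days: 57 − 30 = 27 left.
October 1943 has 31 days; 31 − 27 = 4 → October 4, 1943.
Counting forward 600 days from October 4, 1943:
October has 31 days, so 31 − 4 = 27 days remain after October 4, 1943; 600 − 27 = 573 left.
November 1943 has 30 days: 573 − 30 = 543 left.
December 1943 has 31 days: 543 − 31 = 512 left.
January 1944 has 31 days: 512 − 31 = 481 left.
February 1944 has 29 days (1944 is a leap year): 481 − 29 = 452 left.
March 1944 has 31 days: 452 − 31 = 421 left.
April 1944 has 30 days: 421 − 30 = 391 left.
May 1944 has 31 days: 391 − 31 = 360 left.
June 1944 has 30 days: 360 − 30 = 330 left.
July 1944 has 31 days: 330 − 31 = 299 left.
August 1944 has 31 days: 299 − 31 = 268 left.
September 1944 has 30 days: 268 − 30 = 238 left.
October 1944 has 31 days: 238 − 31 = 207 left.
November 1944 has 30 days: 207 − 30 = 177 left.
December 1944 has 31 days: 177 − 31 = 146 left.
January 1945 has 31 days: 146 − 31 = 115 left.
February 1945 has 28 days (1945 is not a leap year): 115 − 28 = 87 left.
March 1945 has 31 days: 87 − 31 = 56 left.
April 1945 has 30 days: 56 − 30 = 26 left.
26 days into May 1945 → May 26, 1945.
Adding 17 days from May 26, 1945:
May has 31 days, so 31 − 26 = 5 days remain after May 26, 1945; 17 − 5 = 12 left.
12 days into June 1945 → June 12, 1945.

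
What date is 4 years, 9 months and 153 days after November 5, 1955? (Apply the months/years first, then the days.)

January 5, 1961

Advancing 4 years, 9 months and 153 days from November 5, 1955: first the month/year part, then the days.
+4 years → 1959; month 11 + 9 = 20, which is month 8 of year 1960 → August 1960.
Day 5 is valid in August, giving August 5, 1960.
Now add 153 days from August 5, 1960.
August has 31 days, so 31 − 5 = 26 days remain after August 5, 1960; 153 − 26 = 127 left.
September 1960 has 30 days: 127 − 30 = 97 left.
October 1960 has 31 days: 97 − 31 = 66 left.
November 1960 has 30 days: 66 − 30 = 36 left.
December 1960 has 31 days: 36 − 31 = 5 left.
5 days into January 1961 → January 5, 1961.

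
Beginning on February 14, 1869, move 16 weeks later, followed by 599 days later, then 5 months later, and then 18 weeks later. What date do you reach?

October 30, 1871

Adding 16 weeks (= 112 days) from February 14, 1869:
February has 28 days, so 28 − 14 = 14 days remain after February 14, 1869; 112 − 14 = 98 left.
March 1869 has 31 days: 98 − 31 = 67 left.
April 1869 has 30 days: 67 − 30 = 37 left.
May 1869 has 31 days: 37 − 31 = 6 left.
6 days into June 1869 → June 6, 1869.
Advancing 599 days from June 6, 1869:
June has 30 days, so 30 − 6 = 24 days remain after June 6, 1869; 599 − 24 = 575 left.
July 1869 has 31 days: 575 − 31 = 544 left.
August 1869 has 31 days: 544 − 31 = 513 left.
September 1869 has 30 days: 513 − 30 = 483 left.
October 1869 has 31 days: 483 − 31 = 452 left.
November 1869 has 30 days: 452 − 30 = 422 left.
December 1869 has 31 days: 422 − 31 = 391 left.
January 1870 has 31 days: 391 − 31 = 360 left.
February 1870 has 28 days (1870 is not a leap year): 360 − 28 = 332 left.
March 1870 has 31 days: 332 − 31 = 301 left.
April 1870 has 30 days: 301 − 30 = 271 left.
May 1870 has 31 days: 271 − 31 = 240 left.
June 1870 has 30 days: 240 − 30 = 210 left.
July 1870 has 31 days: 210 − 31 = 179 left.
August 1870 has 31 days: 179 − 31 = 148 left.
September 1870 has 30 days: 148 − 30 = 118 left.
October 1870 has 31 days: 118 − 31 = 87 left.
November 1870 has 30 days: 87 − 30 = 57 left.
December 1870 has 31 days: 57 − 31 = 26 left.
26 days into January 1871 → January 26, 1871.
Advancing 5 months from January 26, 1871:
month 1 + 5 = 6 → June 1871.
Day 26 is valid in June, giving June 26, 1871.
Advancing 18 weeks (= 126 days) from June 26, 1871:
June has 30 days, so 30 − 26 = 4 days remain after June 26, 1871; 126 − 4 = 122 left.
July 1871 has 31 days: 122 − 31 = 91 left.
August 1871 has 31 days: 91 − 31 = 60 left.
September 1871 has 30 days: 60 − 30 = 30 left.
30 days into October 1871 → October 30, 1871.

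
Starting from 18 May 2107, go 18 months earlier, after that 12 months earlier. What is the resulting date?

November 18, 2104

Counting back 18 months from May 18, 2107:
month 5 − 18 = -13, which is month 11 of year 2105 → November 2105.
Day 18 is valid in November, giving November 18, 2105.
Subtracting 12 months from November 18, 2105:
month 11 − 12 = -1, which is month 11 of year 2104 → November 2104.
Day 18 is valid in November, giving November 18, 2104.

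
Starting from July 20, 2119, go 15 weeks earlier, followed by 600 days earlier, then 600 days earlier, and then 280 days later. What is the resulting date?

Counting back 15 weeks (= 105 days) from July 20, 2119:
Going back 20 days from July 20, 2119 reaches the end of the previous month; 105 − 20 = 85 left.
June 2119 has 30 days: 85 − 30 = 55 left.
May 2119 has 31 days: 55 − 31 = 24 left.
April 2119 has 30 days; 30 − 24 = 6 → April 6, 2119.
Counting back 600 days from April 6, 2119:
Going back 6 days from April 6, 2119 reaches the end of the previous month; 600 − 6 = 594 left.
March 2119 has 31 days: 594 − 31 = 563 left.
February 2119 has 28 days (2119 is not a leap year): 563 − 28 = 535 left.
January 2119 has 31 days: 535 − 31 = 504 left.
December 2118 has 31 days: 504 − 31 = 473 left.
November 2118 has 30 days: 473 − 30 = 443 left.
October 2118 has 31 days: 443 − 31 = 412 left.
September 2118 has 30 days: 412 − 30 = 382 left.
August 2118 has 31 days: 382 − 31 = 351 left.
July 2118 has 31 days: 351 − 31 = 320 left.
June 2118 has 30 days: 320 − 30 = 290 left.
May 2118 has 31 days: 290 − 31 = 259 left.
April 2118 has 30 days: 259 − 30 = 229 left.
March 2118 has 31 days: 229 − 31 = 198 left.
February 2118 has 28 days (2118 is not a leap year): 198 − 28 = 170 left.
January 2118 has 31 days: 170 − 31 = 139 left.
December 2117 has 31 days: 139 − 31 = 108 left.
November 2117 has 30 days: 108 − 30 = 78 left.
October 2117 has 31 days: 78 − 31 = 47 left.
September 2117 has 30 days: 47 − 30 = 17 left.
August 2117 has 31 days; 31 − 17 = 14 → August 14, 2117.
Counting back 600 days from August 14, 2117:
Going back 14 days from August 14, 2117 reaches the end of the previous month; 600 − 14 = 586 left.
July 2117 has 31 days: 586 − 31 = 555 left.
June 2117 has 30 days: 555 − 30 = 525 left.
May 2117 has 31 days: 525 − 31 = 494 left.
April 2117 has 30 days: 494 − 30 = 464 left.
March 2117 has 31 days: 464 − 31 = 433 left.
February 2117 has 28 days (2117 is not a leap year): 433 − 28 = 405 left.
January 2117 has 31 days: 405 − 31 = 374 left.
December 2116 has 31 days: 374 − 31 = 343 left.
November 2116 has 30 days: 343 − 30 = 313 left.
October 2116 has 31 days: 313 − 31 = 282 left.
September 2116 has 30 days: 282 − 30 = 252 left.
August 2116 has 31 days: 252 − 31 = 221 left.
July 2116 has 31 days: 221 − 31 = 190 left.
June 2116 has 30 days: 190 − 30 = 160 left.
May 2116 has 31 days: 160 − 31 = 129 left.
April 2116 has 30 days: 129 − 30 = 99 left.
March 2116 has 31 days: 99 − 31 = 68 left.
February 2116 has 29 days (2116 is a leap year): 68 − 29 = 39 left.
January 2116 has 31 days: 39 − 31 = 8 left.
December 2115 has 31 days; 31 − 8 = 23 → December 23, 2115.
Advancing 280 days from December 23, 2115:
December has 31 days, so 31 − 23 = 8 days remain after December 23, 2115; 280 − 8 = 272 left.
January 2116 has 31 days: 272 − 31 = 241 left.
February 2116 has 29 days (2116 is a leap year): 241 − 29 = 212 left.
March 2116 has 31 days: 212 − 31 = 181 left.
April 2116 has 30 days: 181 − 30 = 151 left.
May 2116 has 31 days: 151 − 31 = 120 left.
June 2116 has 30 days: 120 − 30 = 90 left.
July 2116 has 31 days: 90 − 31 = 59 left.
August 2116 has 31 days: 59 − 31 = 28 left.
28 days into September 2116 → September 28, 2116.

September 28, 2116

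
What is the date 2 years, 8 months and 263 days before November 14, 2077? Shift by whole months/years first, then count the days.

Counting back 2 years, 8 months and 263 days from November 14, 2077: first the month/year part, then the days.
-2 years → 2075; month 11 − 8 = 3 → March 2075.
Day 14 is valid in March, giving March 14, 2075.
Now subtract 263 days from March 14, 2075.
Going back 14 days from March 14, 2075 reaches the end of the previous month; 263 − 14 = 249 left.
February 2075 has 28 days (2075 is not a leap year): 249 − 28 = 221 left.
January 2075 has 31 days: 221 − 31 = 190 left.
December 2074 has 31 days: 190 − 31 = 159 left.
November 2074 has 30 days: 159 − 30 = 129 left.
October 2074 has 31 days: 129 − 31 = 98 left.
September 2074 has 30 days: 98 − 30 = 68 left.
August 2074 has 31 days: 68 − 31 = 37 left.
July 2074 has 31 days: 37 − 31 = 6 left.
June 2074 has 30 days; 30 − 6 = 24 → June 24, 2074.

June 24, 2074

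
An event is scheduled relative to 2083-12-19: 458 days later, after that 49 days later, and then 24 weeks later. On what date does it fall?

Advancing 458 days from December 19, 2083:
December has 31 days, so 31 − 19 = 12 days remain after December 19, 2083; 458 − 12 = 446 left.
January 2084 has 31 days: 446 − 31 = 415 left.
February 2084 has 29 days (2084 is a leap year): 415 − 29 = 386 left.
March 2084 has 31 days: 386 − 31 = 355 left.
April 2084 has 30 days: 355 − 30 = 325 left.
May 2084 has 31 days: 325 − 31 = 294 left.
June 2084 has 30 days: 294 − 30 = 264 left.
July 2084 has 31 days: 264 − 31 = 233 left.
August 2084 has 31 days: 233 − 31 = 202 left.
September 2084 has 30 days: 202 − 30 = 172 left.
October 2084 has 31 days: 172 − 31 = 141 left.
November 2084 has 30 days: 141 − 30 = 111 left.
December 2084 has 31 days: 111 − 31 = 80 left.
January 2085 has 31 days: 80 − 31 = 49 left.
February 2085 has 28 days (2085 is not a leap year): 49 − 28 = 21 left.
21 days into March 2085 → March 21, 2085.
Advancing 49 days from March 21, 2085:
March has 31 days, so 31 − 21 = 10 days remain after March 21, 2085; 49 − 10 = 39 left.
April 2085 has 30 days: 39 − 30 = 9 left.
9 days into May 2085 → May 9, 2085.
Adding 24 weeks (= 168 days) from May 9, 2085:
May has 31 days, so 31 − 9 = 22 days remain after May 9, 2085; 168 − 22 = 146 left.
June 2085 has 30 days: 146 − 30 = 116 left.
July 2085 has 31 days: 116 − 31 = 85 left.
August 2085 has 31 days: 85 − 31 = 54 left.
September 2085 has 30 days: 54 − 30 = 24 left.
24 days into October 2085 → October 24, 2085.

October 24, 2085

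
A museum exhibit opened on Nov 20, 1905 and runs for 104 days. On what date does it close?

Advancing 104 days from November 20, 1905.
November has 30 days, so 30 − 20 = 10 days remain after November 20, 1905; 104 − 10 = 94 left.
December 1905 has 31 days: 94 − 31 = 63 left.
January 1906 has 31 days: 63 − 31 = 32 left.
February 1906 has 28 days (1906 is not a leap year): 32 − 28 = 4 left.
4 days into March 1906 → March 4, 1906.

March 4, 1906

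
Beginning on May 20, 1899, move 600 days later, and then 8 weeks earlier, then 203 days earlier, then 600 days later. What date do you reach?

December 17, 1901

Adding 600 days from May 20, 1899:
May has 31 days, so 31 − 20 = 11 days remain after May 20, 1899; 600 − 11 = 589 left.
June 1899 has 30 days: 589 − 30 = 559 left.
July 1899 has 31 days: 559 − 31 = 528 left.
August 1899 has 31 days: 528 − 31 = 497 left.
September 1899 has 30 days: 497 − 30 = 467 left.
October 1899 has 31 days: 467 − 31 = 436 left.
November 1899 has 30 days: 436 − 30 = 406 left.
December 1899 has 31 days: 406 − 31 = 375 left.
January 1900 has 31 days: 375 − 31 = 344 left.
February 1900 has 28 days (1900 is not a leap year (divisible by 100 but not 400)): 344 − 28 = 316 left.
March 1900 has 31 days: 316 − 31 = 285 left.
April 1900 has 30 days: 285 − 30 = 255 left.
May 1900 has 31 days: 255 − 31 = 224 left.
June 1900 has 30 days: 224 − 30 = 194 left.
July 1900 has 31 days: 194 − 31 = 163 left.
August 1900 has 31 days: 163 − 31 = 132 left.
September 1900 has 30 days: 132 − 30 = 102 left.
October 1900 has 31 days: 102 − 31 = 71 left.
November 1900 has 30 days: 71 − 30 = 41 left.
December 1900 has 31 days: 41 − 31 = 10 left.
10 days into January 1901 → January 10, 1901.
Counting back 8 weeks (= 56 days) from January 10, 1901:
Going back 10 days from January 10, 1901 reaches the end of the previous month; 56 − 10 = 46 left.
December 1900 has 31 days: 46 − 31 = 15 left.
November 1900 has 30 days; 30 − 15 = 15 → November 15, 1900.
Subtracting 203 days from November 15, 1900:
Going back 15 days from November 15, 1900 reaches the end of the previous month; 203 − 15 = 188 left.
October 1900 has 31 days: 188 − 31 = 157 left.
September 1900 has 30 days: 157 − 30 = 127 left.
August 1900 has 31 days: 127 − 31 = 96 left.
July 1900 has 31 days: 96 − 31 = 65 left.
June 1900 has 30 days: 65 − 30 = 35 left.
May 1900 has 31 days: 35 − 31 = 4 left.
April 1900 has 30 days; 30 − 4 = 26 → April 26, 1900.
Advancing 600 days from April 26, 1900:
April has 30 days, so 30 − 26 = 4 days remain after April 26, 1900; 600 − 4 = 596 left.
May 1900 has 31 days: 596 − 31 = 565 left.
June 1900 has 30 days: 565 − 30 = 535 left.
July 1900 has 31 days: 535 − 31 = 504 left.
August 1900 has 31 days: 504 − 31 = 473 left.
September 1900 has 30 days: 473 − 30 = 443 left.
October 1900 has 31 days: 443 − 31 = 412 left.
November 1900 has 30 days: 412 − 30 = 382 left.
December 1900 has 31 days: 382 − 31 = 351 left.
January 1901 has 31 days: 351 − 31 = 320 left.
February 1901 has 28 days (1901 is not a leap year): 320 − 28 = 292 left.
March 1901 has 31 days: 292 − 31 = 261 left.
April 1901 has 30 days: 261 − 30 = 231 left.
May 1901 has 31 days: 231 − 31 = 200 left.
June 1901 has 30 days: 200 − 30 = 170 left.
July 1901 has 31 days: 170 − 31 = 139 left.
August 1901 has 31 days: 139 − 31 = 108 left.
September 1901 has 30 days: 108 − 30 = 78 left.
October 1901 has 31 days: 78 − 31 = 47 left.
November 1901 has 30 days: 47 − 30 = 17 left.
17 days into December 1901 → December 17, 1901.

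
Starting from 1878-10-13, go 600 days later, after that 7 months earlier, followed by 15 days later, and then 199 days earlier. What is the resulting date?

Adding 600 days from October 13, 1878:
October has 31 days, so 31 − 13 = 18 days remain after October 13, 1878; 600 − 18 = 582 left.
November 1878 has 30 days: 582 − 30 = 552 left.
December 1878 has 31 days: 552 − 31 = 521 left.
January 1879 has 31 days: 521 − 31 = 490 left.
February 1879 has 28 days (1879 is not a leap year): 490 − 28 = 462 left.
March 1879 has 31 days: 462 − 31 = 431 left.
April 1879 has 30 days: 431 − 30 = 401 left.
May 1879 has 31 days: 401 − 31 = 370 left.
June 1879 has 30 days: 370 − 30 = 340 left.
July 1879 has 31 days: 340 − 31 = 309 left.
August 1879 has 31 days: 309 − 31 = 278 left.
September 1879 has 30 days: 278 − 30 = 248 left.
October 1879 has 31 days: 248 − 31 = 217 left.
November 1879 has 30 days: 217 − 30 = 187 left.
December 1879 has 31 days: 187 − 31 = 156 left.
January 1880 has 31 days: 156 − 31 = 125 left.
February 1880 has 29 days (1880 is a leap year): 125 − 29 = 96 left.
March 1880 has 31 days: 96 − 31 = 65 left.
April 1880 has 30 days: 65 − 30 = 35 left.
May 1880 has 31 days: 35 − 31 = 4 left.
4 days into June 1880 → June 4, 1880.
Counting back 7 months from June 4, 1880:
month 6 − 7 = -1, which is month 11 of year 1879 → November 1879.
Day 4 is valid in November, giving November 4, 1879.
Advancing 15 days from November 4, 1879:
November has 30 days; 4 + 15 = 19, still in November.
Subtracting 199 days from November 19, 1879:
Going back 19 days from November 19, 1879 reaches the end of the previous month; 199 − 19 = 180 left.
October 1879 has 31 days: 180 − 31 = 149 left.
September 1879 has 30 days: 149 − 30 = 119 left.
August 1879 has 31 days: 119 − 31 = 88 left.
July 1879 has 31 days: 88 − 31 = 57 left.
June 1879 has 30 days: 57 − 30 = 27 left.
May 1879 has 31 days; 31 − 27 = 4 → May 4, 1879.

May 4, 1879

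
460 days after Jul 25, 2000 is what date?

October 28, 2001

Adding 460 days from July 25, 2000.
July has 31 days, so 31 − 25 = 6 days remain after July 25, 2000; 460 − 6 = 454 left.
August 2000 has 31 days: 454 − 31 = 423 left.
September 2000 has 30 days: 423 − 30 = 393 left.
October 2000 has 31 days: 393 − 31 = 362 left.
November 2000 has 30 days: 362 − 30 = 332 left.
December 2000 has 31 days: 332 − 31 = 301 left.
January 2001 has 31 days: 301 − 31 = 270 left.
February 2001 has 28 days (2001 is not a leap year): 270 − 28 = 242 left.
March 2001 has 31 days: 242 − 31 = 211 left.
April 2001 has 30 days: 211 − 30 = 181 left.
May 2001 has 31 days: 181 − 31 = 150 left.
June 2001 has 30 days: 150 − 30 = 120 left.
July 2001 has 31 days: 120 − 31 = 89 left.
August 2001 has 31 days: 89 − 31 = 58 left.
September 2001 has 30 days: 58 − 30 = 28 left.
28 days into October 2001 → October 28, 2001.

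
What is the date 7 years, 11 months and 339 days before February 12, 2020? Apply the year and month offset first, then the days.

April 8, 2011

Subtracting 7 years, 11 months and 339 days from February 12, 2020: first the month/year part, then the days.
-7 years → 2013; month 2 − 11 = -9, which is month 3 of year 2012 → March 2012.
Day 12 is valid in March, giving March 12, 2012.
Now subtract 339 days from March 12, 2012.
Going back 12 days from March 12, 2012 reaches the end of the previous month; 339 − 12 = 327 left.
February 2012 has 29 days (2012 is a leap year): 327 − 29 = 298 left.
January 2012 has 31 days: 298 − 31 = 267 left.
December 2011 has 31 days: 267 − 31 = 236 left.
November 2011 has 30 days: 236 − 30 = 206 left.
October 2011 has 31 days: 206 − 31 = 175 left.
September 2011 has 30 days: 175 − 30 = 145 left.
August 2011 has 31 days: 145 − 31 = 114 left.
July 2011 has 31 days: 114 − 31 = 83 left.
June 2011 has 30 days: 83 − 30 = 53 left.
May 2011 has 31 days: 53 − 31 = 22 left.
April 2011 has 30 days; 30 − 22 = 8 → April 8, 2011.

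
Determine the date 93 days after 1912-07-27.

October 28, 1912

Advancing 93 days from July 27, 1912.
July has 31 days, so 31 − 27 = 4 days remain after July 27, 1912; 93 − 4 = 89 left.
August 1912 has 31 days: 89 − 31 = 58 left.
September 1912 has 30 days: 58 − 30 = 28 left.
28 days into October 1912 → October 28, 1912.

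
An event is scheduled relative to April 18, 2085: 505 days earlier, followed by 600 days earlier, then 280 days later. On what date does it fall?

January 14, 2083

Counting back 505 days from April 18, 2085:
Going back 18 days from April 18, 2085 reaches the end of the previous month; 505 − 18 = 487 left.
March 2085 has 31 days: 487 − 31 = 456 left.
February 2085 has 28 days (2085 is not a leap year): 456 − 28 = 428 left.
January 2085 has 31 days: 428 − 31 = 397 left.
December 2084 has 31 days: 397 − 31 = 366 left.
November 2084 has 30 days: 366 − 30 = 336 left.
October 2084 has 31 days: 336 − 31 = 305 left.
September 2084 has 30 days: 305 − 30 = 275 left.
August 2084 has 31 days: 275 − 31 = 244 left.
July 2084 has 31 days: 244 − 31 = 213 left.
June 2084 has 30 days: 213 − 30 = 183 left.
May 2084 has 31 days: 183 − 31 = 152 left.
April 2084 has 30 days: 152 − 30 = 122 left.
March 2084 has 31 days: 122 − 31 = 91 left.
February 2084 has 29 days (2084 is a leap year): 91 − 29 = 62 left.
January 2084 has 31 days: 62 − 31 = 31 left.
December 2083 has 31 days: 31 − 31 = 0 left.
November 2083 has 30 days; 30 − 0 = 30 → November 30, 2083.
Counting back 600 days from November 30, 2083:
Going back 30 days from November 30, 2083 reaches the end of the previous month; 600 − 30 = 570 left.
October 2083 has 31 days: 570 − 31 = 539 left.
September 2083 has 30 days: 539 − 30 = 509 left.
August 2083 has 31 days: 509 − 31 = 478 left.
July 2083 has 31 days: 478 − 31 = 447 left.
June 2083 has 30 days: 447 − 30 = 417 left.
May 2083 has 31 days: 417 − 31 = 386 left.
April 2083 has 30 days: 386 − 30 = 356 left.
March 2083 has 31 days: 356 − 31 = 325 left.
February 2083 has 28 days (2083 is not a leap year): 325 − 28 = 297 left.
January 2083 has 31 days: 297 − 31 = 266 left.
December 2082 has 31 days: 266 − 31 = 235 left.
November 2082 has 30 days: 235 − 30 = 205 left.
October 2082 has 31 days: 205 − 31 = 174 left.
September 2082 has 30 days: 174 − 30 = 144 left.
August 2082 has 31 days: 144 − 31 = 113 left.
July 2082 has 31 days: 113 − 31 = 82 left.
June 2082 has 30 days: 82 − 30 = 52 left.
May 2082 has 31 days: 52 − 31 = 21 left.
April 2082 has 30 days; 30 − 21 = 9 → April 9, 2082.
Counting forward 280 days from April 9, 2082:
April has 30 days, so 30 − 9 = 21 days remain after April 9, 2082; 280 − 21 = 259 left.
May 2082 has 31 days: 259 − 31 = 228 left.
June 2082 has 30 days: 228 − 30 = 198 left.
July 2082 has 31 days: 198 − 31 = 167 left.
August 2082 has 31 days: 167 − 31 = 136 left.
September 2082 has 30 days: 136 − 30 = 106 left.
October 2082 has 31 days: 106 − 31 = 75 left.
November 2082 has 30 days: 75 − 30 = 45 left.
December 2082 has 31 days: 45 − 31 = 14 left.
14 days into January 2083 → January 14, 2083.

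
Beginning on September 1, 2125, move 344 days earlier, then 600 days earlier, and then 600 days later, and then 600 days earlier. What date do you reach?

Going back 344 days from September 1, 2125:
Going back 1 day from September 1, 2125 reaches the end of the previous month; 344 − 1 = 343 left.
August 2125 has 31 days: 343 − 31 = 312 left.
July 2125 has 31 days: 312 − 31 = 281 left.
June 2125 has 30 days: 281 − 30 = 251 left.
May 2125 has 31 days: 251 − 31 = 220 left.
April 2125 has 30 days: 220 − 30 = 190 left.
March 2125 has 31 days: 190 − 31 = 159 left.
February 2125 has 28 days (2125 is not a leap year): 159 − 28 = 131 left.
January 2125 has 31 days: 131 − 31 = 100 left.
December 2124 has 31 days: 100 − 31 = 69 left.
November 2124 has 30 days: 69 − 30 = 39 left.
October 2124 has 31 days: 39 − 31 = 8 left.
September 2124 has 30 days; 30 − 8 = 22 → September 22, 2124.
Subtracting 600 days from September 22, 2124:
Going back 22 days from September 22, 2124 reaches the end of the previous month; 600 − 22 = 578 left.
August 2124 has 31 days: 578 − 31 = 547 left.
July 2124 has 31 days: 547 − 31 = 516 left.
June 2124 has 30 days: 516 − 30 = 486 left.
May 2124 has 31 days: 486 − 31 = 455 left.
April 2124 has 30 days: 455 − 30 = 425 left.
March 2124 has 31 days: 425 − 31 = 394 left.
February 2124 has 29 days (2124 is a leap year): 394 − 29 = 365 left.
January 2124 has 31 days: 365 − 31 = 334 left.
December 2123 has 31 days: 334 − 31 = 303 left.
November 2123 has 30 days: 303 − 30 = 273 left.
October 2123 has 31 days: 273 − 31 = 242 left.
September 2123 has 30 days: 242 − 30 = 212 left.
August 2123 has 31 days: 212 − 31 = 181 left.
July 2123 has 31 days: 181 − 31 = 150 left.
June 2123 has 30 days: 150 − 30 = 120 left.
May 2123 has 31 days: 120 − 31 = 89 left.
April 2123 has 30 days: 89 − 30 = 59 left.
March 2123 has 31 days: 59 − 31 = 28 left.
February 2123 has 28 days (2123 is not a leap year): 28 − 28 = 0 left.
January 2123 has 31 days; 31 − 0 = 31 → January 31, 2123.
Adding 600 days from January 31, 2123:
January has 31 days, so 31 − 31 = 0 days remain after January 31, 2123; 600 − 0 = 600 left.
February 2123 has 28 days (2123 is not a leap year): 600 − 28 = 572 left.
March 2123 has 31 days: 572 − 31 = 541 left.
April 2123 has 30 days: 541 − 30 = 511 left.
May 2123 has 31 days: 511 − 31 = 480 left.
June 2123 has 30 days: 480 − 30 = 450 left.
July 2123 has 31 days: 450 − 31 = 419 left.
August 2123 has 31 days: 419 − 31 = 388 left.
September 2123 has 30 days: 388 − 30 = 358 left.
October 2123 has 31 days: 358 − 31 = 327 left.
November 2123 has 30 days: 327 − 30 = 297 left.
December 2123 has 31 days: 297 − 31 = 266 left.
January 2124 has 31 days: 266 − 31 = 235 left.
February 2124 has 29 days (2124 is a leap year): 235 − 29 = 206 left.
March 2124 has 31 days: 206 − 31 = 175 left.
April 2124 has 30 days: 175 − 30 = 145 left.
May 2124 has 31 days: 145 − 31 = 114 left.
June 2124 has 30 days: 114 − 30 = 84 left.
July 2124 has 31 days: 84 − 31 = 53 left.
August 2124 has 31 days: 53 − 31 = 22 left.
22 days into September 2124 → September 22, 2124.
Counting back 600 days from September 22, 2124:
Going back 22 days from September 22, 2124 reaches the end of the previous month; 600 − 22 = 578 left.
August 2124 has 31 days: 578 − 31 = 547 left.
July 2124 has 31 days: 547 − 31 = 516 left.
June 2124 has 30 days: 516 − 30 = 486 left.
May 2124 has 31 days: 486 − 31 = 455 left.
April 2124 has 30 days: 455 − 30 = 425 left.
March 2124 has 31 days: 425 − 31 = 394 left.
February 2124 has 29 days (2124 is a leap year): 394 − 29 = 365 left.
January 2124 has 31 days: 365 − 31 = 334 left.
December 2123 has 31 days: 334 − 31 = 303 left.
November 2123 has 30 days: 303 − 30 = 273 left.
October 2123 has 31 days: 273 − 31 = 242 left.
September 2123 has 30 days: 242 − 30 = 212 left.
August 2123 has 31 days: 212 − 31 = 181 left.
July 2123 has 31 days: 181 − 31 = 150 left.
June 2123 has 30 days: 150 − 30 = 120 left.
May 2123 has 31 days: 120 − 31 = 89 left.
April 2123 has 30 days: 89 − 30 = 59 left.
March 2123 has 31 days: 59 − 31 = 28 left.
February 2123 has 28 days (2123 is not a leap year): 28 − 28 = 0 left.
January 2123 has 31 days; 31 − 0 = 31 → January 31, 2123.

January 31, 2123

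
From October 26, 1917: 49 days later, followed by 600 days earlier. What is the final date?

April 23, 1916

Counting forward 49 days from October 26, 1917:
October has 31 days, so 31 − 26 = 5 days remain after October 26, 1917; 49 − 5 = 44 left.
November 1917 has 30 days: 44 − 30 = 14 left.
14 days into December 1917 → December 14, 1917.
Going back 600 days from December 14, 1917:
Going back 14 days from December 14, 1917 reaches the end of the previous month; 600 − 14 = 586 left.
November 1917 has 30 days: 586 − 30 = 556 left.
October 1917 has 31 days: 556 − 31 = 525 left.
September 1917 has 30 days: 525 − 30 = 495 left.
August 1917 has 31 days: 495 − 31 = 464 left.
July 1917 has 31 days: 464 − 31 = 433 left.
June 1917 has 30 days: 433 − 30 = 403 left.
May 1917 has 31 days: 403 − 31 = 372 left.
April 1917 has 30 days: 372 − 30 = 342 left.
March 1917 has 31 days: 342 − 31 = 311 left.
February 1917 has 28 days (1917 is not a leap year): 311 − 28 = 283 left.
January 1917 has 31 days: 283 − 31 = 252 left.
December 1916 has 31 days: 252 − 31 = 221 left.
November 1916 has 30 days: 221 − 30 = 191 left.
October 1916 has 31 days: 191 − 31 = 160 left.
September 1916 has 30 days: 160 − 30 = 130 left.
August 1916 has 31 days: 130 − 31 = 99 left.
July 1916 has 31 days: 99 − 31 = 68 left.
June 1916 has 30 days: 68 − 30 = 38 left.
May 1916 has 31 days: 38 − 31 = 7 left.
April 1916 has 30 days; 30 − 7 = 23 → April 23, 1916.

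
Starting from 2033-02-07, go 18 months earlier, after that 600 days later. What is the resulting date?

March 29, 2033

Subtracting 18 months from February 7, 2033:
month 2 − 18 = -16, which is month 8 of year 2031 → August 2031.
Day 7 is valid in August, giving August 7, 2031.
Counting forward 600 days from August 7, 2031:
August has 31 days, so 31 − 7 = 24 days remain after August 7, 2031; 600 − 24 = 576 left.
September 2031 has 30 days: 576 − 30 = 546 left.
October 2031 has 31 days: 546 − 31 = 515 left.
November 2031 has 30 days: 515 − 30 = 485 left.
December 2031 has 31 days: 485 − 31 = 454 left.
January 2032 has 31 days: 454 − 31 = 423 left.
February 2032 has 29 days (2032 is a leap year): 423 − 29 = 394 left.
March 2032 has 31 days: 394 − 31 = 363 left.
April 2032 has 30 days: 363 − 30 = 333 left.
May 2032 has 31 days: 333 − 31 = 302 left.
June 2032 has 30 days: 302 − 30 = 272 left.
July 2032 has 31 days: 272 − 31 = 241 left.
August 2032 has 31 days: 241 − 31 = 210 left.
September 2032 has 30 days: 210 − 30 = 180 left.
October 2032 has 31 days: 180 − 31 = 149 left.
November 2032 has 30 days: 149 − 30 = 119 left.
December 2032 has 31 days: 119 − 31 = 88 left.
January 2033 has 31 days: 88 − 31 = 57 left.
February 2033 has 28 days (2033 is not a leap year): 57 − 28 = 29 left.
29 days into March 2033 → March 29, 2033.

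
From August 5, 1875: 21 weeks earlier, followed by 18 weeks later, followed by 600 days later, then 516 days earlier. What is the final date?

October 7, 1875

Going back 21 weeks (= 147 days) from August 5, 1875:
Going back 5 days from August 5, 1875 reaches the end of the previous month; 147 − 5 = 142 left.
July 1875 has 31 days: 142 − 31 = 111 left.
June 1875 has 30 days: 111 − 30 = 81 left.
May 1875 has 31 days: 81 − 31 = 50 left.
April 1875 has 30 days: 50 − 30 = 20 left.
March 1875 has 31 days; 31 − 20 = 11 → March 11, 1875.
Adding 18 weeks (= 126 days) from March 11, 1875:
March has 31 days, so 31 − 11 = 20 days remain after March 11, 1875; 126 − 20 = 106 left.
April 1875 has 30 days: 106 − 30 = 76 left.
May 1875 has 31 days: 76 − 31 = 45 left.
June 1875 has 30 days: 45 − 30 = 15 left.
15 days into July 1875 → July 15, 1875.
Counting forward 600 days from July 15, 1875:
July has 31 days, so 31 − 15 = 16 days remain after July 15, 1875; 600 − 16 = 584 left.
August 1875 has 31 days: 584 − 31 = 553 left.
September 1875 has 30 days: 553 − 30 = 523 left.
October 1875 has 31 days: 523 − 31 = 492 left.
November 1875 has 30 days: 492 − 30 = 462 left.
December 1875 has 31 days: 462 − 31 = 431 left.
January 1876 has 31 days: 431 − 31 = 400 left.
February 1876 has 29 days (1876 is a leap year): 400 − 29 = 371 left.
March 1876 has 31 days: 371 − 31 = 340 left.
April 1876 has 30 days: 340 − 30 = 310 left.
May 1876 has 31 days: 310 − 31 = 279 left.
June 1876 has 30 days: 279 − 30 = 249 left.
July 1876 has 31 days: 249 − 31 = 218 left.
August 1876 has 31 days: 218 − 31 = 187 left.
September 1876 has 30 days: 187 − 30 = 157 left.
October 1876 has 31 days: 157 − 31 = 126 left.
November 1876 has 30 days: 126 − 30 = 96 left.
December 1876 has 31 days: 96 − 31 = 65 left.
January 1877 has 31 days: 65 − 31 = 34 left.
February 1877 has 28 days (1877 is not a leap year): 34 − 28 = 6 left.
6 days into March 1877 → March 6, 1877.
Subtracting 516 days from March 6, 1877:
Going back 6 days from March 6, 1877 reaches the end of the previous month; 516 − 6 = 510 left.
February 1877 has 28 days (1877 is not a leap year): 510 − 28 = 482 left.
January 1877 has 31 days: 482 − 31 = 451 left.
December 1876 has 31 days: 451 − 31 = 420 left.
November 1876 has 30 days: 420 − 30 = 390 left.
October 1876 has 31 days: 390 − 31 = 359 left.
September 1876 has 30 days: 359 − 30 = 329 left.
August 1876 has 31 days: 329 − 31 = 298 left.
July 1876 has 31 days: 298 − 31 = 267 left.
June 1876 has 30 days: 267 − 30 = 237 left.
May 1876 has 31 days: 237 − 31 = 206 left.
April 1876 has 30 days: 206 − 30 = 176 left.
March 1876 has 31 days: 176 − 31 = 145 left.
February 1876 has 29 days (1876 is a leap year): 145 − 29 = 116 left.
January 1876 has 31 days: 116 − 31 = 85 left.
December 1875 has 31 days: 85 − 31 = 54 left.
November 1875 has 30 days: 54 − 30 = 24 left.
October 1875 has 31 days; 31 − 24 = 7 → October 7, 1875.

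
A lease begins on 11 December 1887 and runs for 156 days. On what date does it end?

May 15, 1888

Counting forward 156 days from December 11, 1887.
December has 31 days, so 31 − 11 = 20 days remain after December 11, 1887; 156 − 20 = 136 left.
January 1888 has 31 days: 136 − 31 = 105 left.
February 1888 has 29 days (1888 is a leap year): 105 − 29 = 76 left.
March 1888 has 31 days: 76 − 31 = 45 left.
April 1888 has 30 days: 45 − 30 = 15 left.
15 days into May 1888 → May 15, 1888.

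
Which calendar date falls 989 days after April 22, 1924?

Adding 989 days from April 22, 1924.
April has 30 days, so 30 − 22 = 8 days remain after April 22, 1924; 989 − 8 = 981 left.
May 1924 has 31 days: 981 − 31 = 950 left.
June 1924 has 30 days: 950 − 30 = 920 left.
July 1924 has 31 days: 920 − 31 = 889 left.
August 1924 has 31 days: 889 − 31 = 858 left.
September 1924 has 30 days: 858 − 30 = 828 left.
October 1924 has 31 days: 828 − 31 = 797 left.
November 1924 has 30 days: 797 − 30 = 767 left.
December 1924 has 31 days: 767 − 31 = 736 left.
January 1925 has 31 days: 736 − 31 = 705 left.
February 1925 has 28 days (1925 is not a leap year): 705 − 28 = 677 left.
March 1925 has 31 days: 677 − 31 = 646 left.
April 1925 has 30 days: 646 − 30 = 616 left.
May 1925 has 31 days: 616 − 31 = 585 left.
June 1925 has 30 days: 585 − 30 = 555 left.
July 1925 has 31 days: 555 − 31 = 524 left.
August 1925 has 31 days: 524 − 31 = 493 left.
September 1925 has 30 days: 493 − 30 = 463 left.
October 1925 has 31 days: 463 − 31 = 432 left.
November 1925 has 30 days: 432 − 30 = 402 left.
December 1925 has 31 days: 402 − 31 = 371 left.
January 1926 has 31 days: 371 − 31 = 340 left.
February 1926 has 28 days (1926 is not a leap year): 340 − 28 = 312 left.
March 1926 has 31 days: 312 − 31 = 281 left.
April 1926 has 30 days: 281 − 30 = 251 left.
May 1926 has 31 days: 251 − 31 = 220 left.
June 1926 has 30 days: 220 − 30 = 190 left.
July 1926 has 31 days: 190 − 31 = 159 left.
August 1926 has 31 days: 159 − 31 = 128 left.
September 1926 has 30 days: 128 − 30 = 98 left.
October 1926 has 31 days: 98 − 31 = 67 left.
November 1926 has 30 days: 67 − 30 = 37 left.
December 1926 has 31 days: 37 − 31 = 6 left.
6 days into January 1927 → January 6, 1927.

January 6, 1927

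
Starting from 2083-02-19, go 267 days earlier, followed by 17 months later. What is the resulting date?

October 28, 2083

Counting back 267 days from February 19, 2083:
Going back 19 days from February 19, 2083 reaches the end of the previous month; 267 − 19 = 248 left.
January 2083 has 31 days: 248 − 31 = 217 left.
December 2082 has 31 days: 217 − 31 = 186 left.
November 2082 has 30 days: 186 − 30 = 156 left.
October 2082 has 31 days: 156 − 31 = 125 left.
September 2082 has 30 days: 125 − 30 = 95 left.
August 2082 has 31 days: 95 − 31 = 64 left.
July 2082 has 31 days: 64 − 31 = 33 left.
June 2082 has 30 days: 33 − 30 = 3 left.
May 2082 has 31 days; 31 − 3 = 28 → May 28, 2082.
Adding 17 months from May 28, 2082:
month 5 + 17 = 22, which is month 10 of year 2083 → October 2083.
Day 28 is valid in October, giving October 28, 2083.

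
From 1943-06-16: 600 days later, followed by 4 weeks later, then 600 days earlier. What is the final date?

July 14, 1943

Counting forward 600 days from June 16, 1943:
June has 30 days, so 30 − 16 = 14 days remain after June 16, 1943; 600 − 14 = 586 left.
July 1943 has 31 days: 586 − 31 = 555 left.
August 1943 has 31 days: 555 − 31 = 524 left.
September 1943 has 30 days: 524 − 30 = 494 left.
October 1943 has 31 days: 494 − 31 = 463 left.
November 1943 has 30 days: 463 − 30 = 433 left.
December 1943 has 31 days: 433 − 31 = 402 left.
January 1944 has 31 days: 402 − 31 = 371 left.
February 1944 has 29 days (1944 is a leap year): 371 − 29 = 342 left.
March 1944 has 31 days: 342 − 31 = 311 left.
April 1944 has 30 days: 311 − 30 = 281 left.
May 1944 has 31 days: 281 − 31 = 250 left.
June 1944 has 30 days: 250 − 30 = 220 left.
July 1944 has 31 days: 220 − 31 = 189 left.
August 1944 has 31 days: 189 − 31 = 158 left.
September 1944 has 30 days: 158 − 30 = 128 left.
October 1944 has 31 days: 128 − 31 = 97 left.
November 1944 has 30 days: 97 − 30 = 67 left.
December 1944 has 31 days: 67 − 31 = 36 left.
January 1945 has 31 days: 36 − 31 = 5 left.
5 days into February 1945 → February 5, 1945.
Counting forward 4 weeks (= 28 days) from February 5, 1945:
February has 28 days, so 28 − 5 = 23 days remain after February 5, 1945; 28 − 23 = 5 left.
5 days into March 1945 → March 5, 1945.
Subtracting 600 days from March 5, 1945:
Going back 5 days from March 5, 1945 reaches the end of the previous month; 600 − 5 = 595 left.
February 1945 has 28 days (1945 is not a leap year): 595 − 28 = 567 left.
January 1945 has 31 days: 567 − 31 = 536 left.
December 1944 has 31 days: 536 − 31 = 505 left.
November 1944 has 30 days: 505 − 30 = 475 left.
October 1944 has 31 days: 475 − 31 = 444 left.
September 1944 has 30 days: 444 − 30 = 414 left.
August 1944 has 31 days: 414 − 31 = 383 left.
July 1944 has 31 days: 383 − 31 = 352 left.
June 1944 has 30 days: 352 − 30 = 322 left.
May 1944 has 31 days: 322 − 31 = 291 left.
April 1944 has 30 days: 291 − 30 = 261 left.
March 1944 has 31 days: 261 − 31 = 230 left.
February 1944 has 29 days (1944 is a leap year): 230 − 29 = 201 left.
January 1944 has 31 days: 201 − 31 = 170 left.
December 1943 has 31 days: 170 − 31 = 139 left.
November 1943 has 30 days: 139 − 30 = 109 left.
October 1943 has 31 days: 109 − 31 = 78 left.
September 1943 has 30 days: 78 − 30 = 48 left.
August 1943 has 31 days: 48 − 31 = 17 left.
July 1943 has 31 days; 31 − 17 = 14 → July 14, 1943.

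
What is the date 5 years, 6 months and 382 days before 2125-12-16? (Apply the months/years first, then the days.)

Subtracting 5 years, 6 months and 382 days from December 16, 2125: first the month/year part, then the days.
-5 years → 2120; month 12 − 6 = 6 → June 2120.
Day 16 is valid in June, giving June 16, 2120.
Now subtract 382 days from June 16, 2120.
Going back 16 days from June 16, 2120 reaches the end of the previous month; 382 − 16 = 366 left.
May 2120 has 31 days: 366 − 31 = 335 left.
April 2120 has 30 days: 335 − 30 = 305 left.
March 2120 has 31 days: 305 − 31 = 274 left.
February 2120 has 29 days (2120 is a leap year): 274 − 29 = 245 left.
January 2120 has 31 days: 245 − 31 = 214 left.
December 2119 has 31 days: 214 − 31 = 183 left.
November 2119 has 30 days: 183 − 30 = 153 left.
October 2119 has 31 days: 153 − 31 = 122 left.
September 2119 has 30 days: 122 − 30 = 92 left.
August 2119 has 31 days: 92 − 31 = 61 left.
July 2119 has 31 days: 61 − 31 = 30 left.
June 2119 has 30 days: 30 − 30 = 0 left.
May 2119 has 31 days; 31 − 0 = 31 → May 31, 2119.

May 31, 2119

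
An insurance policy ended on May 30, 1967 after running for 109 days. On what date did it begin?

Going back 109 days from May 30, 1967.
Going back 30 days from May 30, 1967 reaches the end of the previous month; 109 − 30 = 79 left.
April 1967 has 30 days: 79 − 30 = 49 left.
March 1967 has 31 days: 49 − 31 = 18 left.
February 1967 has 28 days; 28 − 18 = 10 → February 10, 1967.

February 10, 1967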